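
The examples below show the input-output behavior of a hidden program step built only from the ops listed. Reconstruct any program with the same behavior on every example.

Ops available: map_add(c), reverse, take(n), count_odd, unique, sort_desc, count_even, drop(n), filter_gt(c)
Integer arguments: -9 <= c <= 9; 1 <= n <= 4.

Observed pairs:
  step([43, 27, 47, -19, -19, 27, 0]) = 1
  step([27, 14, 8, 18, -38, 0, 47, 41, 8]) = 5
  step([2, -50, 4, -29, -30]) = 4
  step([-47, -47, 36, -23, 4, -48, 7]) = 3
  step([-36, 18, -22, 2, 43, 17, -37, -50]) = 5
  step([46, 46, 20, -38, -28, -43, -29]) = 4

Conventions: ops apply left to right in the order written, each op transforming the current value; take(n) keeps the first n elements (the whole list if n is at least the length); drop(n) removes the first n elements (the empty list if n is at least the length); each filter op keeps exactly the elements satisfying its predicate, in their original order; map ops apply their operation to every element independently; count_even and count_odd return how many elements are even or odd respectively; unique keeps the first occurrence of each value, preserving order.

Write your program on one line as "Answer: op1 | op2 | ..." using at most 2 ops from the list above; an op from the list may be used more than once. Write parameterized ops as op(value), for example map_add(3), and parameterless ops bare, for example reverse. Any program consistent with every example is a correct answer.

unique | count_even

Check, running the answer program on each example:
  [43, 27, 47, -19, -19, 27, 0] -> [43, 27, 47, -19, 0] -> 1
  [27, 14, 8, 18, -38, 0, 47, 41, 8] -> [27, 14, 8, 18, -38, 0, 47, 41] -> 5
  [2, -50, 4, -29, -30] -> [2, -50, 4, -29, -30] -> 4
  [-47, -47, 36, -23, 4, -48, 7] -> [-47, 36, -23, 4, -48, 7] -> 3
  [-36, 18, -22, 2, 43, 17, -37, -50] -> [-36, 18, -22, 2, 43, 17, -37, -50] -> 5
  [46, 46, 20, -38, -28, -43, -29] -> [46, 20, -38, -28, -43, -29] -> 4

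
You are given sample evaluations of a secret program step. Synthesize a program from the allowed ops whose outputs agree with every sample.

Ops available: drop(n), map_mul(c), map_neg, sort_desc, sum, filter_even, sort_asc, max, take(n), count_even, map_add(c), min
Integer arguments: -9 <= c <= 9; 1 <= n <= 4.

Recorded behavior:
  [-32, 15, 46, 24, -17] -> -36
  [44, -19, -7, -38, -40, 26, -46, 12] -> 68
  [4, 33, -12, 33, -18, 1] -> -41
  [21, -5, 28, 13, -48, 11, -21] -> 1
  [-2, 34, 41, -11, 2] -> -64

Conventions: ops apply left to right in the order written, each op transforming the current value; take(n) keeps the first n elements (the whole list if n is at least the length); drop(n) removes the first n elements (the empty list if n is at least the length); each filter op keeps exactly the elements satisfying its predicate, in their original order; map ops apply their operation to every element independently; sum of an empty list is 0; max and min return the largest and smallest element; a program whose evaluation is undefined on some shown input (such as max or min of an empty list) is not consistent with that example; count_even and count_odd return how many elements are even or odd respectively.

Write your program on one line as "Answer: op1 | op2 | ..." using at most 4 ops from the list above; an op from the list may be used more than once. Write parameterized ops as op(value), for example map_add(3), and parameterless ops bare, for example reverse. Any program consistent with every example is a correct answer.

sort_asc | map_neg | sum

Check, running the answer program on each example:
  [-32, 15, 46, 24, -17] -> [-32, -17, 15, 24, 46] -> [32, 17, -15, -24, -46] -> -36
  [44, -19, -7, -38, -40, 26, -46, 12] -> [-46, -40, -38, -19, -7, 12, 26, 44] -> [46, 40, 38, 19, 7, -12, -26, -44] -> 68
  [4, 33, -12, 33, -18, 1] -> [-18, -12, 1, 4, 33, 33] -> [18, 12, -1, -4, -33, -33] -> -41
  [21, -5, 28, 13, -48, 11, -21] -> [-48, -21, -5, 11, 13, 21, 28] -> [48, 21, 5, -11, -13, -21, -28] -> 1
  [-2, 34, 41, -11, 2] -> [-11, -2, 2, 34, 41] -> [11, 2, -2, -34, -41] -> -64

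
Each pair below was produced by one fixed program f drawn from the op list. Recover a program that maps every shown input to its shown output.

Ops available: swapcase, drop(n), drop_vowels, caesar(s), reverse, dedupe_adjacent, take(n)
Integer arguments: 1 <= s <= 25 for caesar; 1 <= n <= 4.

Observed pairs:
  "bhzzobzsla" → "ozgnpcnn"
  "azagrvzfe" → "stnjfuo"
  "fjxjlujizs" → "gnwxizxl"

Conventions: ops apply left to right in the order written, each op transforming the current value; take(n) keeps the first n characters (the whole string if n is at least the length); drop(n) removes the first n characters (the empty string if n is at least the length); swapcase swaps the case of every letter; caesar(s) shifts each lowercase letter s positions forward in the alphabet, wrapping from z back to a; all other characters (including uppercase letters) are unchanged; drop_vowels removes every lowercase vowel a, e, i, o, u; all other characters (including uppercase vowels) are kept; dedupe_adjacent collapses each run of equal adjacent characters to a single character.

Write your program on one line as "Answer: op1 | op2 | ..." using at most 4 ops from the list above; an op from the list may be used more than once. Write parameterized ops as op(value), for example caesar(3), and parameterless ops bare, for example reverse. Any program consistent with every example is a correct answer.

drop(2) | reverse | caesar(14)

Check, running the answer program on each example:
  "bhzzobzsla" -> "zzobzsla" -> "alszbozz" -> "ozgnpcnn"
  "azagrvzfe" -> "agrvzfe" -> "efzvrga" -> "stnjfuo"
  "fjxjlujizs" -> "xjlujizs" -> "szijuljx" -> "gnwxizxl"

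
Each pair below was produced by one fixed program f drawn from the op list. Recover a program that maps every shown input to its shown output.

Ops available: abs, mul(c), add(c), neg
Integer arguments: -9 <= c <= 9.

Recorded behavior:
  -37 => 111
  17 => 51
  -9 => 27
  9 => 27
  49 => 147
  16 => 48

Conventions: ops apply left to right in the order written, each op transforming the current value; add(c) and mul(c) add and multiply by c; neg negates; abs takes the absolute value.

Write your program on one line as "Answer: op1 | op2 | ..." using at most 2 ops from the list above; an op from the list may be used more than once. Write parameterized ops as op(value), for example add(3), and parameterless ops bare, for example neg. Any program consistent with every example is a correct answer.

abs | mul(3)

Check, running the answer program on each example:
  -37 -> 37 -> 111
  17 -> 17 -> 51
  -9 -> 9 -> 27
  9 -> 9 -> 27
  49 -> 49 -> 147
  16 -> 16 -> 48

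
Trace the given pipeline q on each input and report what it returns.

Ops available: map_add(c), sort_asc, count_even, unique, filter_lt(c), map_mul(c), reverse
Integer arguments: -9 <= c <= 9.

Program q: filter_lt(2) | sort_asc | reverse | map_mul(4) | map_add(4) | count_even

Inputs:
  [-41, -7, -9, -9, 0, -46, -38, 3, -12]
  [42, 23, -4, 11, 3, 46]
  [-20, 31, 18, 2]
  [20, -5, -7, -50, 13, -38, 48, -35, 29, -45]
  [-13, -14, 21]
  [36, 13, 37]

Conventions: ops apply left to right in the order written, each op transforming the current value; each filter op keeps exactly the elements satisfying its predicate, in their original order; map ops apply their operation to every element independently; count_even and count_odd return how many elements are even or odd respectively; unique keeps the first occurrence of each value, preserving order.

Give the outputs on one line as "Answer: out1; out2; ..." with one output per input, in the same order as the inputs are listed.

Execution, op by op:
  [-41, -7, -9, -9, 0, -46, -38, 3, -12] -> [-41, -7, -9, -9, 0, -46, -38, -12] -> [-46, -41, -38, -12, -9, -9, -7, 0] -> [0, -7, -9, -9, -12, -38, -41, -46] -> [0, -28, -36, -36, -48, -152, -164, -184] -> [4, -24, -32, -32, -44, -148, -160, -180] -> 8
  [42, 23, -4, 11, 3, 46] -> [-4] -> [-4] -> [-4] -> [-16] -> [-12] -> 1
  [-20, 31, 18, 2] -> [-20] -> [-20] -> [-20] -> [-80] -> [-76] -> 1
  [20, -5, -7, -50, 13, -38, 48, -35, 29, -45] -> [-5, -7, -50, -38, -35, -45] -> [-50, -45, -38, -35, -7, -5] -> [-5, -7, -35, -38, -45, -50] -> [-20, -28, -140, -152, -180, -200] -> [-16, -24, -136, -148, -176, -196] -> 6
  [-13, -14, 21] -> [-13, -14] -> [-14, -13] -> [-13, -14] -> [-52, -56] -> [-48, -52] -> 2
  [36, 13, 37] -> [] -> [] -> [] -> [] -> [] -> 0

8; 1; 1; 6; 2; 0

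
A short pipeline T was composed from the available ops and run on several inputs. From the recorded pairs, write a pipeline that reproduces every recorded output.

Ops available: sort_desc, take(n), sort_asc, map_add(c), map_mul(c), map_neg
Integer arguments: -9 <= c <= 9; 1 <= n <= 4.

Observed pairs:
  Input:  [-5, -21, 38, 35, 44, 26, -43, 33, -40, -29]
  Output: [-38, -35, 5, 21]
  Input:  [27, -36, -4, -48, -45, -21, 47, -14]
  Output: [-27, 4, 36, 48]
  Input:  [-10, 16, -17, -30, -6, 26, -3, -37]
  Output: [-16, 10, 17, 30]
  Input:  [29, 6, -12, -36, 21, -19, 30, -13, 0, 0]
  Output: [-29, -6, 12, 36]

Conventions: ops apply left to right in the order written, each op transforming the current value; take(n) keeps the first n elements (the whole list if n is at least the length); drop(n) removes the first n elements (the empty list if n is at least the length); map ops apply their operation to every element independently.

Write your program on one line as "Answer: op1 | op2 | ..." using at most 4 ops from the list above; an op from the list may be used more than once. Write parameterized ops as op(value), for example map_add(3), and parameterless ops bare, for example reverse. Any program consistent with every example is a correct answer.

map_neg | take(4) | sort_asc

Check, running the answer program on each example:
  [-5, -21, 38, 35, 44, 26, -43, 33, -40, -29] -> [5, 21, -38, -35, -44, -26, 43, -33, 40, 29] -> [5, 21, -38, -35] -> [-38, -35, 5, 21]
  [27, -36, -4, -48, -45, -21, 47, -14] -> [-27, 36, 4, 48, 45, 21, -47, 14] -> [-27, 36, 4, 48] -> [-27, 4, 36, 48]
  [-10, 16, -17, -30, -6, 26, -3, -37] -> [10, -16, 17, 30, 6, -26, 3, 37] -> [10, -16, 17, 30] -> [-16, 10, 17, 30]
  [29, 6, -12, -36, 21, -19, 30, -13, 0, 0] -> [-29, -6, 12, 36, -21, 19, -30, 13, 0, 0] -> [-29, -6, 12, 36] -> [-29, -6, 12, 36]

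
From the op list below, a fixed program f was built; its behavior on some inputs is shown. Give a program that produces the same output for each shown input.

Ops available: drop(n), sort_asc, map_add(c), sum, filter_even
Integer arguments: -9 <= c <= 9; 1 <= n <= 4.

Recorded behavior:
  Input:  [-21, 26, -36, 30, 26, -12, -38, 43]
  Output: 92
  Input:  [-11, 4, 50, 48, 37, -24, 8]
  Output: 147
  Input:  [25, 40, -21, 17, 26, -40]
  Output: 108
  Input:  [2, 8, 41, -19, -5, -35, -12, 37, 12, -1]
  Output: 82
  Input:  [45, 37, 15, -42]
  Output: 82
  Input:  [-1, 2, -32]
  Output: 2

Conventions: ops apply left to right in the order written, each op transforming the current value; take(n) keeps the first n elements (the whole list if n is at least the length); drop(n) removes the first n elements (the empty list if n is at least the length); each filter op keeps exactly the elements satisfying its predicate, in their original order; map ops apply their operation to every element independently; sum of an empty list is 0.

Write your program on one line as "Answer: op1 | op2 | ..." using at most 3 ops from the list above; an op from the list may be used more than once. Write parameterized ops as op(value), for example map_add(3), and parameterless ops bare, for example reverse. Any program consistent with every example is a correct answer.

sort_asc | drop(2) | sum

Check, running the answer program on each example:
  [-21, 26, -36, 30, 26, -12, -38, 43] -> [-38, -36, -21, -12, 26, 26, 30, 43] -> [-21, -12, 26, 26, 30, 43] -> 92
  [-11, 4, 50, 48, 37, -24, 8] -> [-24, -11, 4, 8, 37, 48, 50] -> [4, 8, 37, 48, 50] -> 147
  [25, 40, -21, 17, 26, -40] -> [-40, -21, 17, 25, 26, 40] -> [17, 25, 26, 40] -> 108
  [2, 8, 41, -19, -5, -35, -12, 37, 12, -1] -> [-35, -19, -12, -5, -1, 2, 8, 12, 37, 41] -> [-12, -5, -1, 2, 8, 12, 37, 41] -> 82
  [45, 37, 15, -42] -> [-42, 15, 37, 45] -> [37, 45] -> 82
  [-1, 2, -32] -> [-32, -1, 2] -> [2] -> 2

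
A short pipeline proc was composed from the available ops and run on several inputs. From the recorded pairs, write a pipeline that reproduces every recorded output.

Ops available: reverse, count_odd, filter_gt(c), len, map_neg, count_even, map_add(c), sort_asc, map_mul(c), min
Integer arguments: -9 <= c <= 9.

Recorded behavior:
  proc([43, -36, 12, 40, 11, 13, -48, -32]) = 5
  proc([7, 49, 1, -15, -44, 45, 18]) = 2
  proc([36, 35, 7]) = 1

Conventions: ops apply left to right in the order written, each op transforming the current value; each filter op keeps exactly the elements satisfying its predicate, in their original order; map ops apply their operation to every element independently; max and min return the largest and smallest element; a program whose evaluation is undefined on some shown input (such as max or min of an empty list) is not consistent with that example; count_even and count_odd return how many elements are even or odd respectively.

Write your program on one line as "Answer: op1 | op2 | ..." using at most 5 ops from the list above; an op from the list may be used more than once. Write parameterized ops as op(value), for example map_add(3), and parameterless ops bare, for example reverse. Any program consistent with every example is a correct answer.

map_add(7) | map_neg | map_mul(9) | count_odd

Check, running the answer program on each example:
  [43, -36, 12, 40, 11, 13, -48, -32] -> [50, -29, 19, 47, 18, 20, -41, -25] -> [-50, 29, -19, -47, -18, -20, 41, 25] -> [-450, 261, -171, -423, -162, -180, 369, 225] -> 5
  [7, 49, 1, -15, -44, 45, 18] -> [14, 56, 8, -8, -37, 52, 25] -> [-14, -56, -8, 8, 37, -52, -25] -> [-126, -504, -72, 72, 333, -468, -225] -> 2
  [36, 35, 7] -> [43, 42, 14] -> [-43, -42, -14] -> [-387, -378, -126] -> 1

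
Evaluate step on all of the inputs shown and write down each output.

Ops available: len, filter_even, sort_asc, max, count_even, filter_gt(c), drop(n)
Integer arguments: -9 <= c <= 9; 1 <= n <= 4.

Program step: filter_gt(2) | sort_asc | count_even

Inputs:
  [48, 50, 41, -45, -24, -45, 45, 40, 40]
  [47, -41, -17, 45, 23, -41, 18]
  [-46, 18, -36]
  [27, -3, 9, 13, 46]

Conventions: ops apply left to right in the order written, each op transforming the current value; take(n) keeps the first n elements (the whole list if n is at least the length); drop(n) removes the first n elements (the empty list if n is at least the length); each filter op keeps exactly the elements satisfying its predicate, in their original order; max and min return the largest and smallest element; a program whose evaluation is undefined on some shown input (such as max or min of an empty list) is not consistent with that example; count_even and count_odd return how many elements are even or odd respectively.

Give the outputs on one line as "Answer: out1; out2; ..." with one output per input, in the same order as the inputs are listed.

Execution, op by op:
  [48, 50, 41, -45, -24, -45, 45, 40, 40] -> [48, 50, 41, 45, 40, 40] -> [40, 40, 41, 45, 48, 50] -> 4
  [47, -41, -17, 45, 23, -41, 18] -> [47, 45, 23, 18] -> [18, 23, 45, 47] -> 1
  [-46, 18, -36] -> [18] -> [18] -> 1
  [27, -3, 9, 13, 46] -> [27, 9, 13, 46] -> [9, 13, 27, 46] -> 1

4; 1; 1; 1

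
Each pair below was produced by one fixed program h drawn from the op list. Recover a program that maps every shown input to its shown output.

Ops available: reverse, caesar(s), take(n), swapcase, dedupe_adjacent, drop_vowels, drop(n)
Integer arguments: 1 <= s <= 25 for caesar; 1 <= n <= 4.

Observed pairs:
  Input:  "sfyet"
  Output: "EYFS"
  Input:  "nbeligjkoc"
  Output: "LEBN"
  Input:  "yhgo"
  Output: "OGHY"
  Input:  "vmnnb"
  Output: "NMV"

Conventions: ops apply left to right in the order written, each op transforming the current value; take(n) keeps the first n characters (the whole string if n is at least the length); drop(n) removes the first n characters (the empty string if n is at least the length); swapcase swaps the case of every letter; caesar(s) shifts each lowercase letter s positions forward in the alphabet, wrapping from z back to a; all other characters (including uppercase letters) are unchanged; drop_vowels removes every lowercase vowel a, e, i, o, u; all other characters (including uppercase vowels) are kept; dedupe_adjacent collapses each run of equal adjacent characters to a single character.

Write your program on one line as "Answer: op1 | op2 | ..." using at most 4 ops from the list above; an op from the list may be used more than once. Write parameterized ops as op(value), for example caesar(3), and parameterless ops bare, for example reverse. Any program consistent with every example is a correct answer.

take(4) | reverse | dedupe_adjacent | swapcase

Check, running the answer program on each example:
  "sfyet" -> "sfye" -> "eyfs" -> "eyfs" -> "EYFS"
  "nbeligjkoc" -> "nbel" -> "lebn" -> "lebn" -> "LEBN"
  "yhgo" -> "yhgo" -> "oghy" -> "oghy" -> "OGHY"
  "vmnnb" -> "vmnn" -> "nnmv" -> "nmv" -> "NMV"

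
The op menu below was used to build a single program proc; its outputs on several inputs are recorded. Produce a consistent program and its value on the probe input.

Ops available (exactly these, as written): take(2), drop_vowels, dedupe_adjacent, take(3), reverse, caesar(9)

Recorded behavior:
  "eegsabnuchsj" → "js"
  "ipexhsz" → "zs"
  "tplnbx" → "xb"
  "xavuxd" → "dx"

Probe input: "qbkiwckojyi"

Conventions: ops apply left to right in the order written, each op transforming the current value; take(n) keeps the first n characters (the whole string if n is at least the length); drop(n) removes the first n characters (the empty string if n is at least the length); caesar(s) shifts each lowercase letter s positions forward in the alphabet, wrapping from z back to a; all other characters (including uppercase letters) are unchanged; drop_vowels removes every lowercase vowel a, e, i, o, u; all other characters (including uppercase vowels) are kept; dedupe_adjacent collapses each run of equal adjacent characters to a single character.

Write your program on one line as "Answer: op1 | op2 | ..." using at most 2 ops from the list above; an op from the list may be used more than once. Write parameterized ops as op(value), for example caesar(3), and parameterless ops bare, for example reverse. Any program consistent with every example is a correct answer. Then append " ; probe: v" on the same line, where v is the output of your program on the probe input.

reverse | take(2) ; probe: "iy"

Check, running the answer program on each example:
  "eegsabnuchsj" -> "jshcunbasgee" -> "js"
  "ipexhsz" -> "zshxepi" -> "zs"
  "tplnbx" -> "xbnlpt" -> "xb"
  "xavuxd" -> "dxuvax" -> "dx"
  probe: "qbkiwckojyi" -> "iyjokcwikbq" -> "iy"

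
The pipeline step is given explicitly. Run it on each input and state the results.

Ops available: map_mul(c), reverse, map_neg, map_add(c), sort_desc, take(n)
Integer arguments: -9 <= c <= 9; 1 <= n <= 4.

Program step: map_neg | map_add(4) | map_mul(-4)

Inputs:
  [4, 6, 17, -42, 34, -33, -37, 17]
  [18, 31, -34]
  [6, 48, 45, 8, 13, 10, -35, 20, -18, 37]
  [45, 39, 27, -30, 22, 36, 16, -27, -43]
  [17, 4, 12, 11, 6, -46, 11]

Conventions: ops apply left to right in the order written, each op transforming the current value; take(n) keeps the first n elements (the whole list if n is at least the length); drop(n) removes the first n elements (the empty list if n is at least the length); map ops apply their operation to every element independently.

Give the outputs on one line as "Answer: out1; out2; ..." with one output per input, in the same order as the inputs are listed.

[0, 8, 52, -184, 120, -148, -164, 52]; [56, 108, -152]; [8, 176, 164, 16, 36, 24, -156, 64, -88, 132]; [164, 140, 92, -136, 72, 128, 48, -124, -188]; [52, 0, 32, 28, 8, -200, 28]

Execution, op by op:
  [4, 6, 17, -42, 34, -33, -37, 17] -> [-4, -6, -17, 42, -34, 33, 37, -17] -> [0, -2, -13, 46, -30, 37, 41, -13] -> [0, 8, 52, -184, 120, -148, -164, 52]
  [18, 31, -34] -> [-18, -31, 34] -> [-14, -27, 38] -> [56, 108, -152]
  [6, 48, 45, 8, 13, 10, -35, 20, -18, 37] -> [-6, -48, -45, -8, -13, -10, 35, -20, 18, -37] -> [-2, -44, -41, -4, -9, -6, 39, -16, 22, -33] -> [8, 176, 164, 16, 36, 24, -156, 64, -88, 132]
  [45, 39, 27, -30, 22, 36, 16, -27, -43] -> [-45, -39, -27, 30, -22, -36, -16, 27, 43] -> [-41, -35, -23, 34, -18, -32, -12, 31, 47] -> [164, 140, 92, -136, 72, 128, 48, -124, -188]
  [17, 4, 12, 11, 6, -46, 11] -> [-17, -4, -12, -11, -6, 46, -11] -> [-13, 0, -8, -7, -2, 50, -7] -> [52, 0, 32, 28, 8, -200, 28]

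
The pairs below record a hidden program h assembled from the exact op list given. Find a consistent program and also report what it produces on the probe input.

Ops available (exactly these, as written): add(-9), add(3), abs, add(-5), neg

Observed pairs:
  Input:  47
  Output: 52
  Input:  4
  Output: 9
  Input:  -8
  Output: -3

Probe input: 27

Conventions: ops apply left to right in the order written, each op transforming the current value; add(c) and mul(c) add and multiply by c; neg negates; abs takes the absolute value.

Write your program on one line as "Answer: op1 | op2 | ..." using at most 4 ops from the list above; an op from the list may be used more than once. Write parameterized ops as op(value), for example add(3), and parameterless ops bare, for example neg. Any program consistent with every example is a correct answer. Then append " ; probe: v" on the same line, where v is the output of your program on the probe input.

neg | add(-5) | neg ; probe: 32

Check, running the answer program on each example:
  47 -> -47 -> -52 -> 52
  4 -> -4 -> -9 -> 9
  -8 -> 8 -> 3 -> -3
  probe: 27 -> -27 -> -32 -> 32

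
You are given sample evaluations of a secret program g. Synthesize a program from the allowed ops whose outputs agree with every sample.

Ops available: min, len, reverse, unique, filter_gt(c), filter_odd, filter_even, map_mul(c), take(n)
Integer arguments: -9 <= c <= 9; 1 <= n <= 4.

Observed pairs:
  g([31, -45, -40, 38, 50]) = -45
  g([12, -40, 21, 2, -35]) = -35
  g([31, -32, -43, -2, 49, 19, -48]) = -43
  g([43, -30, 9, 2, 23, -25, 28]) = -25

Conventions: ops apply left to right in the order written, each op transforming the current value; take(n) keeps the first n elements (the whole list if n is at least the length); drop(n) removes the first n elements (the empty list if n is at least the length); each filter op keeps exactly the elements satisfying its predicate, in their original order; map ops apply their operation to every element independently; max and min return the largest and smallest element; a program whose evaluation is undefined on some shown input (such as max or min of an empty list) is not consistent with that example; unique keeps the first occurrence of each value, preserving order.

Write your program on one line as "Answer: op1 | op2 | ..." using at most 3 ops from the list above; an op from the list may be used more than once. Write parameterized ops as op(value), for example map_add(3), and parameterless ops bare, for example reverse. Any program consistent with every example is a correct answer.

reverse | filter_odd | min

Check, running the answer program on each example:
  [31, -45, -40, 38, 50] -> [50, 38, -40, -45, 31] -> [-45, 31] -> -45
  [12, -40, 21, 2, -35] -> [-35, 2, 21, -40, 12] -> [-35, 21] -> -35
  [31, -32, -43, -2, 49, 19, -48] -> [-48, 19, 49, -2, -43, -32, 31] -> [19, 49, -43, 31] -> -43
  [43, -30, 9, 2, 23, -25, 28] -> [28, -25, 23, 2, 9, -30, 43] -> [-25, 23, 9, 43] -> -25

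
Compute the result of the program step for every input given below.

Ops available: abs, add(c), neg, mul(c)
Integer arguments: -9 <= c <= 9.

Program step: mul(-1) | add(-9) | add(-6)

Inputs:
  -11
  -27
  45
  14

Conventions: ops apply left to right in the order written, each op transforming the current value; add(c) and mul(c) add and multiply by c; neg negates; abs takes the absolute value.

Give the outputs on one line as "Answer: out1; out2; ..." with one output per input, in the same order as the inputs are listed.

Execution, op by op:
  -11 -> 11 -> 2 -> -4
  -27 -> 27 -> 18 -> 12
  45 -> -45 -> -54 -> -60
  14 -> -14 -> -23 -> -29

-4; 12; -60; -29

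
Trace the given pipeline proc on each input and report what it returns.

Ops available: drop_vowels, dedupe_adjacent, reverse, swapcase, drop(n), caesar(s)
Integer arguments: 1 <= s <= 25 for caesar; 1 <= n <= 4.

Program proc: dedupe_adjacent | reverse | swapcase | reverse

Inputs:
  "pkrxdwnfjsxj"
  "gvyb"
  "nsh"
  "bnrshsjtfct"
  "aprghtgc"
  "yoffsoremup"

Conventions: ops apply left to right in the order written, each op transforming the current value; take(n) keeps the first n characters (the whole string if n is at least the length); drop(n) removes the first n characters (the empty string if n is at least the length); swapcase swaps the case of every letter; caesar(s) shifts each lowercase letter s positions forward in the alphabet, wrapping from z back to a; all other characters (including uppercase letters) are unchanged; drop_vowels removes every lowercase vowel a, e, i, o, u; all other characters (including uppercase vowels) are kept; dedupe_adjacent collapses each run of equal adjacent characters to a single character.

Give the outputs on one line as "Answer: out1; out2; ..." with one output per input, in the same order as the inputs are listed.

"PKRXDWNFJSXJ"; "GVYB"; "NSH"; "BNRSHSJTFCT"; "APRGHTGC"; "YOFSOREMUP"

Execution, op by op:
  "pkrxdwnfjsxj" -> "pkrxdwnfjsxj" -> "jxsjfnwdxrkp" -> "JXSJFNWDXRKP" -> "PKRXDWNFJSXJ"
  "gvyb" -> "gvyb" -> "byvg" -> "BYVG" -> "GVYB"
  "nsh" -> "nsh" -> "hsn" -> "HSN" -> "NSH"
  "bnrshsjtfct" -> "bnrshsjtfct" -> "tcftjshsrnb" -> "TCFTJSHSRNB" -> "BNRSHSJTFCT"
  "aprghtgc" -> "aprghtgc" -> "cgthgrpa" -> "CGTHGRPA" -> "APRGHTGC"
  "yoffsoremup" -> "yofsoremup" -> "pumerosfoy" -> "PUMEROSFOY" -> "YOFSOREMUP"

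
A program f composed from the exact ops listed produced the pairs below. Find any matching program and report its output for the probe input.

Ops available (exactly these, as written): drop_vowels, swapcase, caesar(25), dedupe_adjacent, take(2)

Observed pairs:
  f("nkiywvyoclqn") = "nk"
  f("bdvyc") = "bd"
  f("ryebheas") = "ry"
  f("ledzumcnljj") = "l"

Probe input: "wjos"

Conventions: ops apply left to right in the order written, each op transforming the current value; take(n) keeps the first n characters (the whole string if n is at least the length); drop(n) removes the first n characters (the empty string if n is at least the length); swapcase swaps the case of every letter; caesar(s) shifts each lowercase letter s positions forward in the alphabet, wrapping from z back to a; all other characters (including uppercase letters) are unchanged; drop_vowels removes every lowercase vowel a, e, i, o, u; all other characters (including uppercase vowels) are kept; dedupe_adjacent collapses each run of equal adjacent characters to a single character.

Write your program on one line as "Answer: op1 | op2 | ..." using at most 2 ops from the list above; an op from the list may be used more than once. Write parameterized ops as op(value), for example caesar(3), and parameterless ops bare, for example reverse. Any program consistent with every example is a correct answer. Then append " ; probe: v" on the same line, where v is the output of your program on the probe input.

take(2) | drop_vowels ; probe: "wj"

Check, running the answer program on each example:
  "nkiywvyoclqn" -> "nk" -> "nk"
  "bdvyc" -> "bd" -> "bd"
  "ryebheas" -> "ry" -> "ry"
  "ledzumcnljj" -> "le" -> "l"
  probe: "wjos" -> "wj" -> "wj"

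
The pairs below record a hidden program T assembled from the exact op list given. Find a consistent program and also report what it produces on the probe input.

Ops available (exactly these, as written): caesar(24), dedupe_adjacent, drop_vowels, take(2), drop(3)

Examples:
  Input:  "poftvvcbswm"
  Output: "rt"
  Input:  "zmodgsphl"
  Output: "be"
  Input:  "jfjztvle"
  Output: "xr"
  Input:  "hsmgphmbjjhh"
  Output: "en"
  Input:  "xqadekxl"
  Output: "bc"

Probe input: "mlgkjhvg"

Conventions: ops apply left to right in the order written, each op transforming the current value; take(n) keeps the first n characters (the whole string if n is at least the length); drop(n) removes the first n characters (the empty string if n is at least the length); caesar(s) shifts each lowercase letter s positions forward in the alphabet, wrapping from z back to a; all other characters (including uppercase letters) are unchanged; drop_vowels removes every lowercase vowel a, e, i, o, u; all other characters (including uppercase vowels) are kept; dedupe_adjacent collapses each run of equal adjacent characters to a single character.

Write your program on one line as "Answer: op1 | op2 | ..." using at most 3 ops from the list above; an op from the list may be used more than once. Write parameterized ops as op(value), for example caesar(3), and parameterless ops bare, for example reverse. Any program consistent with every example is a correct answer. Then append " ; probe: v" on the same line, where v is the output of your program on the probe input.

caesar(24) | drop(3) | take(2) ; probe: "ih"

Check, running the answer program on each example:
  "poftvvcbswm" -> "nmdrttazquk" -> "rttazquk" -> "rt"
  "zmodgsphl" -> "xkmbeqnfj" -> "beqnfj" -> "be"
  "jfjztvle" -> "hdhxrtjc" -> "xrtjc" -> "xr"
  "hsmgphmbjjhh" -> "fqkenfkzhhff" -> "enfkzhhff" -> "en"
  "xqadekxl" -> "voybcivj" -> "bcivj" -> "bc"
  probe: "mlgkjhvg" -> "kjeihfte" -> "ihfte" -> "ih"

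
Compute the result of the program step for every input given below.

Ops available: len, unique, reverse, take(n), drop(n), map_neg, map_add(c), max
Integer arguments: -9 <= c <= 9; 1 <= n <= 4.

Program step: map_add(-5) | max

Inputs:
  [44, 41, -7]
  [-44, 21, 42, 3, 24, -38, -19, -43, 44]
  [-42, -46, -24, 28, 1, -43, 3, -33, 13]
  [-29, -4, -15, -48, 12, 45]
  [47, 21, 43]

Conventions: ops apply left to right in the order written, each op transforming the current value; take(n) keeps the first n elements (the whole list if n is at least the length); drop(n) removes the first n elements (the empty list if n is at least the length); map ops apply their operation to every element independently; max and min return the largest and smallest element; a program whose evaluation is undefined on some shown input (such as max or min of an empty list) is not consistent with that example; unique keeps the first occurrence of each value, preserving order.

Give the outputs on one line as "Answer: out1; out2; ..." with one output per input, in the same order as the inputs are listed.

39; 39; 23; 40; 42

Execution, op by op:
  [44, 41, -7] -> [39, 36, -12] -> 39
  [-44, 21, 42, 3, 24, -38, -19, -43, 44] -> [-49, 16, 37, -2, 19, -43, -24, -48, 39] -> 39
  [-42, -46, -24, 28, 1, -43, 3, -33, 13] -> [-47, -51, -29, 23, -4, -48, -2, -38, 8] -> 23
  [-29, -4, -15, -48, 12, 45] -> [-34, -9, -20, -53, 7, 40] -> 40
  [47, 21, 43] -> [42, 16, 38] -> 42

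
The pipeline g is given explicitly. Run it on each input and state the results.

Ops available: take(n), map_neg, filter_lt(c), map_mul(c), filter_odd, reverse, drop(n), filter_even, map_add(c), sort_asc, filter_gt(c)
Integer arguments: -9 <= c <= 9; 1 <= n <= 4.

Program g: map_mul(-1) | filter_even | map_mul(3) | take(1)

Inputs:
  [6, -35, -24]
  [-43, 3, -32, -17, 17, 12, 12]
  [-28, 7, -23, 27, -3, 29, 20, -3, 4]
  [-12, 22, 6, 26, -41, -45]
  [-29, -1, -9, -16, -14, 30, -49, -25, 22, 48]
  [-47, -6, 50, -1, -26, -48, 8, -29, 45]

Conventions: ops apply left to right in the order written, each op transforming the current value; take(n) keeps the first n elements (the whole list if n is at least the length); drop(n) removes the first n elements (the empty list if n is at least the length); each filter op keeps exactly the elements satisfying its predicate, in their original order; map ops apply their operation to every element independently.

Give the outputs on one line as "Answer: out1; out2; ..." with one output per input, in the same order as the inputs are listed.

[-18]; [96]; [84]; [36]; [48]; [18]

Execution, op by op:
  [6, -35, -24] -> [-6, 35, 24] -> [-6, 24] -> [-18, 72] -> [-18]
  [-43, 3, -32, -17, 17, 12, 12] -> [43, -3, 32, 17, -17, -12, -12] -> [32, -12, -12] -> [96, -36, -36] -> [96]
  [-28, 7, -23, 27, -3, 29, 20, -3, 4] -> [28, -7, 23, -27, 3, -29, -20, 3, -4] -> [28, -20, -4] -> [84, -60, -12] -> [84]
  [-12, 22, 6, 26, -41, -45] -> [12, -22, -6, -26, 41, 45] -> [12, -22, -6, -26] -> [36, -66, -18, -78] -> [36]
  [-29, -1, -9, -16, -14, 30, -49, -25, 22, 48] -> [29, 1, 9, 16, 14, -30, 49, 25, -22, -48] -> [16, 14, -30, -22, -48] -> [48, 42, -90, -66, -144] -> [48]
  [-47, -6, 50, -1, -26, -48, 8, -29, 45] -> [47, 6, -50, 1, 26, 48, -8, 29, -45] -> [6, -50, 26, 48, -8] -> [18, -150, 78, 144, -24] -> [18]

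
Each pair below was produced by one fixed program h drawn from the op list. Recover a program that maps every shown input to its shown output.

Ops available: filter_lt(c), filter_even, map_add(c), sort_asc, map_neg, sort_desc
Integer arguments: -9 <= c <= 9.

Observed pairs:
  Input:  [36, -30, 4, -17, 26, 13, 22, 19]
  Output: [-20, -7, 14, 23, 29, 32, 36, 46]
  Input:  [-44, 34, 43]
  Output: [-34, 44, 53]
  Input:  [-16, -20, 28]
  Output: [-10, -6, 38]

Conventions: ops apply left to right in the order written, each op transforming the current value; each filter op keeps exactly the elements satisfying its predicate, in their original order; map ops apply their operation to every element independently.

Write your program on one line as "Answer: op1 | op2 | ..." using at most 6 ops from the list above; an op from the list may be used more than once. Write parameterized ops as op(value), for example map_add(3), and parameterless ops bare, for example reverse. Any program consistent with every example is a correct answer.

sort_desc | map_neg | sort_desc | map_add(-3) | map_neg | map_add(7)

Check, running the answer program on each example:
  [36, -30, 4, -17, 26, 13, 22, 19] -> [36, 26, 22, 19, 13, 4, -17, -30] -> [-36, -26, -22, -19, -13, -4, 17, 30] -> [30, 17, -4, -13, -19, -22, -26, -36] -> [27, 14, -7, -16, -22, -25, -29, -39] -> [-27, -14, 7, 16, 22, 25, 29, 39] -> [-20, -7, 14, 23, 29, 32, 36, 46]
  [-44, 34, 43] -> [43, 34, -44] -> [-43, -34, 44] -> [44, -34, -43] -> [41, -37, -46] -> [-41, 37, 46] -> [-34, 44, 53]
  [-16, -20, 28] -> [28, -16, -20] -> [-28, 16, 20] -> [20, 16, -28] -> [17, 13, -31] -> [-17, -13, 31] -> [-10, -6, 38]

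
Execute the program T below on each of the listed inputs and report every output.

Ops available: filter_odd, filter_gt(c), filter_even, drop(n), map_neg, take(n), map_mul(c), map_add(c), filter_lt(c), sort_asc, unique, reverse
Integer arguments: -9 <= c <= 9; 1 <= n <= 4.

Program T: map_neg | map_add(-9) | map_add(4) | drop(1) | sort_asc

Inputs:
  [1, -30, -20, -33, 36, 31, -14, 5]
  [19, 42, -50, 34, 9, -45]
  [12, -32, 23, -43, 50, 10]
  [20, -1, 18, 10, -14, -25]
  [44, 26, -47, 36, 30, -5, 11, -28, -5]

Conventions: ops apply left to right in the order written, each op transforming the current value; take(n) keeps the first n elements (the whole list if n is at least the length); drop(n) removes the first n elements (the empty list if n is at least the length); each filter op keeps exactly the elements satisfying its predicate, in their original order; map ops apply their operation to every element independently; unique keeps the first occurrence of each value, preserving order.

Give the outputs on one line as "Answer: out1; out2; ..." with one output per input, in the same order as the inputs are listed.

Execution, op by op:
  [1, -30, -20, -33, 36, 31, -14, 5] -> [-1, 30, 20, 33, -36, -31, 14, -5] -> [-10, 21, 11, 24, -45, -40, 5, -14] -> [-6, 25, 15, 28, -41, -36, 9, -10] -> [25, 15, 28, -41, -36, 9, -10] -> [-41, -36, -10, 9, 15, 25, 28]
  [19, 42, -50, 34, 9, -45] -> [-19, -42, 50, -34, -9, 45] -> [-28, -51, 41, -43, -18, 36] -> [-24, -47, 45, -39, -14, 40] -> [-47, 45, -39, -14, 40] -> [-47, -39, -14, 40, 45]
  [12, -32, 23, -43, 50, 10] -> [-12, 32, -23, 43, -50, -10] -> [-21, 23, -32, 34, -59, -19] -> [-17, 27, -28, 38, -55, -15] -> [27, -28, 38, -55, -15] -> [-55, -28, -15, 27, 38]
  [20, -1, 18, 10, -14, -25] -> [-20, 1, -18, -10, 14, 25] -> [-29, -8, -27, -19, 5, 16] -> [-25, -4, -23, -15, 9, 20] -> [-4, -23, -15, 9, 20] -> [-23, -15, -4, 9, 20]
  [44, 26, -47, 36, 30, -5, 11, -28, -5] -> [-44, -26, 47, -36, -30, 5, -11, 28, 5] -> [-53, -35, 38, -45, -39, -4, -20, 19, -4] -> [-49, -31, 42, -41, -35, 0, -16, 23, 0] -> [-31, 42, -41, -35, 0, -16, 23, 0] -> [-41, -35, -31, -16, 0, 0, 23, 42]

[-41, -36, -10, 9, 15, 25, 28]; [-47, -39, -14, 40, 45]; [-55, -28, -15, 27, 38]; [-23, -15, -4, 9, 20]; [-41, -35, -31, -16, 0, 0, 23, 42]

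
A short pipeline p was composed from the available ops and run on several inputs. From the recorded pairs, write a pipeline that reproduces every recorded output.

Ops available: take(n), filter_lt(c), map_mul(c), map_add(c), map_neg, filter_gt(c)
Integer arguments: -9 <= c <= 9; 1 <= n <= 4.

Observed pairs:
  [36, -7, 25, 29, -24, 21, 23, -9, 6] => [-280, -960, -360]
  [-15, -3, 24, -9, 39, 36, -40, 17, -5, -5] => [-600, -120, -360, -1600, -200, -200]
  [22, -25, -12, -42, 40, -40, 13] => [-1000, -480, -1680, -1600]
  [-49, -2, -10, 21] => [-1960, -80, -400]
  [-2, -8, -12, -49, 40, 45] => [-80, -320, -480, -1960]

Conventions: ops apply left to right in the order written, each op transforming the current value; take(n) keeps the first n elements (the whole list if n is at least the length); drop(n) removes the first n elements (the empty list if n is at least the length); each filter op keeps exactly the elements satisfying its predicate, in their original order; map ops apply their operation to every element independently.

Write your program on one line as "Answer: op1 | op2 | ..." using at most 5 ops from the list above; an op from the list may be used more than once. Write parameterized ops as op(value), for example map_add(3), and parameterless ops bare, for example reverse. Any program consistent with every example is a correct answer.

map_neg | map_mul(-5) | map_neg | map_mul(-8) | filter_lt(9)

Check, running the answer program on each example:
  [36, -7, 25, 29, -24, 21, 23, -9, 6] -> [-36, 7, -25, -29, 24, -21, -23, 9, -6] -> [180, -35, 125, 145, -120, 105, 115, -45, 30] -> [-180, 35, -125, -145, 120, -105, -115, 45, -30] -> [1440, -280, 1000, 1160, -960, 840, 920, -360, 240] -> [-280, -960, -360]
  [-15, -3, 24, -9, 39, 36, -40, 17, -5, -5] -> [15, 3, -24, 9, -39, -36, 40, -17, 5, 5] -> [-75, -15, 120, -45, 195, 180, -200, 85, -25, -25] -> [75, 15, -120, 45, -195, -180, 200, -85, 25, 25] -> [-600, -120, 960, -360, 1560, 1440, -1600, 680, -200, -200] -> [-600, -120, -360, -1600, -200, -200]
  [22, -25, -12, -42, 40, -40, 13] -> [-22, 25, 12, 42, -40, 40, -13] -> [110, -125, -60, -210, 200, -200, 65] -> [-110, 125, 60, 210, -200, 200, -65] -> [880, -1000, -480, -1680, 1600, -1600, 520] -> [-1000, -480, -1680, -1600]
  [-49, -2, -10, 21] -> [49, 2, 10, -21] -> [-245, -10, -50, 105] -> [245, 10, 50, -105] -> [-1960, -80, -400, 840] -> [-1960, -80, -400]
  [-2, -8, -12, -49, 40, 45] -> [2, 8, 12, 49, -40, -45] -> [-10, -40, -60, -245, 200, 225] -> [10, 40, 60, 245, -200, -225] -> [-80, -320, -480, -1960, 1600, 1800] -> [-80, -320, -480, -1960]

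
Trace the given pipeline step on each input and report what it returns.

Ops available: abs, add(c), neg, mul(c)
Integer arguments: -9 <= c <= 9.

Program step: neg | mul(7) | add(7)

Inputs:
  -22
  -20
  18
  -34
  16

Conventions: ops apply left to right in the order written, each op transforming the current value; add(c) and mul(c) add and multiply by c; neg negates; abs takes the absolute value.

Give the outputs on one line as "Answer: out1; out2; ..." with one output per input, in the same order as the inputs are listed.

161; 147; -119; 245; -105

Execution, op by op:
  -22 -> 22 -> 154 -> 161
  -20 -> 20 -> 140 -> 147
  18 -> -18 -> -126 -> -119
  -34 -> 34 -> 238 -> 245
  16 -> -16 -> -112 -> -105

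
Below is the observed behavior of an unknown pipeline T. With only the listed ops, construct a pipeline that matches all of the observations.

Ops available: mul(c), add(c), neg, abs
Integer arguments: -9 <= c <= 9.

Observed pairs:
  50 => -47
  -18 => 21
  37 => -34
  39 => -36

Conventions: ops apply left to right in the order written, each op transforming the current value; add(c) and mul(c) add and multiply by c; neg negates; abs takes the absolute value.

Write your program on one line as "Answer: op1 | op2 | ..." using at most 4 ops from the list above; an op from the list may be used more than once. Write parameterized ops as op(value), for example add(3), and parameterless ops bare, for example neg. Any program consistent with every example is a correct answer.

add(-9) | neg | add(-6)

Check, running the answer program on each example:
  50 -> 41 -> -41 -> -47
  -18 -> -27 -> 27 -> 21
  37 -> 28 -> -28 -> -34
  39 -> 30 -> -30 -> -36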